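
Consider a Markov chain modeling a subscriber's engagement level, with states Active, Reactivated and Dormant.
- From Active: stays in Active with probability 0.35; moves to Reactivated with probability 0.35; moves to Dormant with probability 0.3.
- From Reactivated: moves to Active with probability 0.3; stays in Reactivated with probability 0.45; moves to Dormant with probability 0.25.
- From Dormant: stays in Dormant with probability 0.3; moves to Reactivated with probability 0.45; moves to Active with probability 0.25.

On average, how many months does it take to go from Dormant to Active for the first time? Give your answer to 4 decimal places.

3.6697

Let t(s) be the expected number of months to first reach Active from state s, with t(Active) = 0. Conditioning on the first month:
t(Reactivated) = 1 + 0.45·t(Reactivated) + 0.25·t(Dormant)
t(Dormant) = 1 + 0.45·t(Reactivated) + 0.3·t(Dormant)
Solving: t(Reactivated) = 3.4862, t(Dormant) = 3.6697.
Expected months from Dormant to Active: 3.6697.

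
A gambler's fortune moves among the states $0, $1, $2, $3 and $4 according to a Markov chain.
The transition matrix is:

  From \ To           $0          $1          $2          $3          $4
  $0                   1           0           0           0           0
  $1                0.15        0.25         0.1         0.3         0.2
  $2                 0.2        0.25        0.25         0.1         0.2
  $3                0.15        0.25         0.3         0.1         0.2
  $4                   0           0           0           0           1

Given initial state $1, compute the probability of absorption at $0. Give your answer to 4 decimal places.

0.4421

Let h(s) be the probability of absorption at $0 starting from transient state s. Then h($0) = 1 and h($4) = 0. By first-step analysis:
h($1) = 0.15·1 + 0.25·h($1) + 0.1·h($2) + 0.3·h($3) + 0.2·0
h($2) = 0.2·1 + 0.25·h($1) + 0.25·h($2) + 0.1·h($3) + 0.2·0
h($3) = 0.15·1 + 0.25·h($1) + 0.3·h($2) + 0.1·h($3) + 0.2·0
Solving: h($1) = 0.4421, h($2) = 0.4737, h($3) = 0.4474.
Starting from $1, the probability is 0.4421.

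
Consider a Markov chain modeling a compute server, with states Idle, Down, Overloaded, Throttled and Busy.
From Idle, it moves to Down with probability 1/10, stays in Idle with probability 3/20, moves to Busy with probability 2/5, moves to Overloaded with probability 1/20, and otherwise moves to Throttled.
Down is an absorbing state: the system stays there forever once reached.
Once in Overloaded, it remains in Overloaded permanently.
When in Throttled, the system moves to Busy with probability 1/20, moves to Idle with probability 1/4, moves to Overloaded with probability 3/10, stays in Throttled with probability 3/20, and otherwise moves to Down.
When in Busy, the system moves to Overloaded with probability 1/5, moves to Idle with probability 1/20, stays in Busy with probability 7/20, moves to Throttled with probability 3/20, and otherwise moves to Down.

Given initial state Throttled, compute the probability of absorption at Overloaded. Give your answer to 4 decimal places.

0.5147

Let h(s) be the probability of absorption at Overloaded starting from transient state s. Then h(Overloaded) = 1 and h(Down) = 0. By first-step analysis:
h(Idle) = 0.15·h(Idle) + 0.1·0 + 0.05·1 + 0.3·h(Throttled) + 0.4·h(Busy)
h(Throttled) = 0.25·h(Idle) + 0.25·0 + 0.3·1 + 0.15·h(Throttled) + 0.05·h(Busy)
h(Busy) = 0.05·h(Idle) + 0.25·0 + 0.2·1 + 0.15·h(Throttled) + 0.35·h(Busy)
Solving: h(Idle) = 0.4578, h(Throttled) = 0.5147, h(Busy) = 0.4617.
Starting from Throttled, the probability is 0.5147.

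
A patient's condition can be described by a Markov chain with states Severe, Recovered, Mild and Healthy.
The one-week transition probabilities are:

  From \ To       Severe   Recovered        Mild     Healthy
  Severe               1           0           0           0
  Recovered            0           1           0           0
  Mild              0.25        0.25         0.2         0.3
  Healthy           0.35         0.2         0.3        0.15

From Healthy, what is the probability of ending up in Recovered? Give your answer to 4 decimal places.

Let h(s) be the probability of absorption at Recovered starting from transient state s. Then h(Recovered) = 1 and h(Severe) = 0. By first-step analysis:
h(Mild) = 0.25·0 + 0.25·1 + 0.2·h(Mild) + 0.3·h(Healthy)
h(Healthy) = 0.35·0 + 0.2·1 + 0.3·h(Mild) + 0.15·h(Healthy)
Solving: h(Mild) = 0.4619, h(Healthy) = 0.3983.
Starting from Healthy, the probability is 0.3983.

0.3983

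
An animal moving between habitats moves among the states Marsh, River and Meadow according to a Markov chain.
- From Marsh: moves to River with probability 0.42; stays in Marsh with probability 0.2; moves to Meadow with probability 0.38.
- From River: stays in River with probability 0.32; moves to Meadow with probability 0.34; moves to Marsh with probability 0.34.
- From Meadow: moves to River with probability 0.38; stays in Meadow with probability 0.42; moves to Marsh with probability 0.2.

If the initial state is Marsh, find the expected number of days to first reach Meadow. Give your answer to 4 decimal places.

2.7418

Let t(s) be the expected number of days to first reach Meadow from state s, with t(Meadow) = 0. Conditioning on the first day:
t(Marsh) = 1 + 0.2·t(Marsh) + 0.42·t(River)
t(River) = 1 + 0.34·t(Marsh) + 0.32·t(River)
Solving: t(Marsh) = 2.7418, t(River) = 2.8415.
Expected days from Marsh to Meadow: 2.7418.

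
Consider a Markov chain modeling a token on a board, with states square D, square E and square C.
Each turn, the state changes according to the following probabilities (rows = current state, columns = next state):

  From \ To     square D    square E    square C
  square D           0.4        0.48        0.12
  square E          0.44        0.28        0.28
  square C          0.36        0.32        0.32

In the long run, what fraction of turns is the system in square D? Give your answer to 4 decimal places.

0.4058

Let the stationary distribution be π with π = πP and π_1 + π_2 + π_3 = 1.
π_1 = 0.4·π_1 + 0.44·π_2 + 0.36·π_3
π_2 = 0.48·π_1 + 0.28·π_2 + 0.32·π_3
Solving with the normalization constraint gives π = (0.4058, 0.3701, 0.2240).
So the stationary probability of square D is 0.4058.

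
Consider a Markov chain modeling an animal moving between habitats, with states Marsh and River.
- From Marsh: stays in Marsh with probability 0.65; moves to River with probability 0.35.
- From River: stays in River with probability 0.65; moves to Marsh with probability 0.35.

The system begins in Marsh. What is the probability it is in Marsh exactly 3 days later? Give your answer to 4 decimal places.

Propagate the distribution vector 3 days from Marsh.
After 0 days: (1.0000, 0.0000)
After 1 day: (0.6500, 0.3500)
After 2 days: (0.5450, 0.4550)
After 3 days: (0.5135, 0.4865)
P(in Marsh after 3 days) = 0.5135

0.5135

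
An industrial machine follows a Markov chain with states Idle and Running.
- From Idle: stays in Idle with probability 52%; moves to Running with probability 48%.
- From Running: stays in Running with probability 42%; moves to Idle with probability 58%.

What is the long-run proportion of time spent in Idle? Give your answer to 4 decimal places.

Let the stationary distribution be π with π = πP and π_1 + π_2 = 1.
π_1 = 0.52·π_1 + 0.58·π_2
Solving with the normalization constraint gives π = (0.5472, 0.4528).
So the stationary probability of Idle is 0.5472.

0.5472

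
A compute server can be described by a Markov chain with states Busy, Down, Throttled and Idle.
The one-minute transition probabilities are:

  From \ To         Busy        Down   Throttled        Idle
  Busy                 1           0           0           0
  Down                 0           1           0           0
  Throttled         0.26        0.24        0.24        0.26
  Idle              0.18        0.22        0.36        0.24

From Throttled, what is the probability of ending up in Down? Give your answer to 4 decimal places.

Let h(s) be the probability of absorption at Down starting from transient state s. Then h(Down) = 1 and h(Busy) = 0. By first-step analysis:
h(Throttled) = 0.26·0 + 0.24·1 + 0.24·h(Throttled) + 0.26·h(Idle)
h(Idle) = 0.18·0 + 0.22·1 + 0.36·h(Throttled) + 0.24·h(Idle)
Solving: h(Throttled) = 0.4950, h(Idle) = 0.5240.
Starting from Throttled, the probability is 0.4950.

0.4950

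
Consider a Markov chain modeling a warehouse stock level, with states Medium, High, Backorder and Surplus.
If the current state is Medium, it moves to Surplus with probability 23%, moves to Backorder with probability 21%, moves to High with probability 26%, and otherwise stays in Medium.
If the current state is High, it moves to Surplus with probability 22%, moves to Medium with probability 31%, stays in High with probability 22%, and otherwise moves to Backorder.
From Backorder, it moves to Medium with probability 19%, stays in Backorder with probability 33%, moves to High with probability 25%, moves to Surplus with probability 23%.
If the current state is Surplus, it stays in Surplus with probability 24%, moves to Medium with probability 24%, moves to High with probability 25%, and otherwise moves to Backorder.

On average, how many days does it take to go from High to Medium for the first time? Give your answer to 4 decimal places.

3.8331

Let t(s) be the expected number of days to first reach Medium from state s, with t(Medium) = 0. Conditioning on the first day:
t(High) = 1 + 0.22·t(High) + 0.25·t(Backorder) + 0.22·t(Surplus)
t(Backorder) = 1 + 0.25·t(High) + 0.33·t(Backorder) + 0.23·t(Surplus)
t(Surplus) = 1 + 0.25·t(High) + 0.27·t(Backorder) + 0.24·t(Surplus)
Solving: t(High) = 3.8331, t(Backorder) = 4.3361, t(Surplus) = 4.1171.
Expected days from High to Medium: 3.8331.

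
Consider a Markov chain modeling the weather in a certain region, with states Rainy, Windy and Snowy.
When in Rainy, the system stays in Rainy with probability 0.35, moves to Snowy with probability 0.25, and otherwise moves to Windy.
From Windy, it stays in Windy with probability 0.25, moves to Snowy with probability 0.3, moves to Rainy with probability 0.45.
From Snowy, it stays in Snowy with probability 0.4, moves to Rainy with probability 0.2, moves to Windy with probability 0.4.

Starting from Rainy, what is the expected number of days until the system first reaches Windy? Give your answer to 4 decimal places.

Let t(s) be the expected number of days to first reach Windy from state s, with t(Windy) = 0. Conditioning on the first day:
t(Rainy) = 1 + 0.35·t(Rainy) + 0.25·t(Snowy)
t(Snowy) = 1 + 0.2·t(Rainy) + 0.4·t(Snowy)
Solving: t(Rainy) = 2.5000, t(Snowy) = 2.5000.
Expected days from Rainy to Windy: 2.5000.

2.5000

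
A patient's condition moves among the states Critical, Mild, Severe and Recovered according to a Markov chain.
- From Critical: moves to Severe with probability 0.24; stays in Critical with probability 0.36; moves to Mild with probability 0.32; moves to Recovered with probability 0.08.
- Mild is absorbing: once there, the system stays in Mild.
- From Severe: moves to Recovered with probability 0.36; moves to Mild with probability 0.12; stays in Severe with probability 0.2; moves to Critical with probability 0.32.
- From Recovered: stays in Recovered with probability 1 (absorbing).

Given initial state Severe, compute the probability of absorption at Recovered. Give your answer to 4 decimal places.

0.5882

Let h(s) be the probability of absorption at Recovered starting from transient state s. Then h(Recovered) = 1 and h(Mild) = 0. By first-step analysis:
h(Critical) = 0.36·h(Critical) + 0.32·0 + 0.24·h(Severe) + 0.08·1
h(Severe) = 0.32·h(Critical) + 0.12·0 + 0.2·h(Severe) + 0.36·1
Solving: h(Critical) = 0.3456, h(Severe) = 0.5882.
Starting from Severe, the probability is 0.5882.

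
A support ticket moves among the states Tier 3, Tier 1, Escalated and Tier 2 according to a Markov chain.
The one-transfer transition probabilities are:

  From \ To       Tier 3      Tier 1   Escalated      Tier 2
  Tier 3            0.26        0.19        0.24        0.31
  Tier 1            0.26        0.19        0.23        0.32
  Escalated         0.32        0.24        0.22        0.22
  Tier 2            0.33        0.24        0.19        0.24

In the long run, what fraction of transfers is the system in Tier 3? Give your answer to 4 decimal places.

Let the stationary distribution be π with π = πP and π_1 + π_2 + π_3 + π_4 = 1.
π_1 = 0.26·π_1 + 0.26·π_2 + 0.32·π_3 + 0.33·π_4
π_2 = 0.19·π_1 + 0.19·π_2 + 0.24·π_3 + 0.24·π_4
π_3 = 0.24·π_1 + 0.23·π_2 + 0.22·π_3 + 0.19·π_4
Solving with the normalization constraint gives π = (0.2923, 0.2147, 0.2198, 0.2732).
So the stationary probability of Tier 3 is 0.2923.

0.2923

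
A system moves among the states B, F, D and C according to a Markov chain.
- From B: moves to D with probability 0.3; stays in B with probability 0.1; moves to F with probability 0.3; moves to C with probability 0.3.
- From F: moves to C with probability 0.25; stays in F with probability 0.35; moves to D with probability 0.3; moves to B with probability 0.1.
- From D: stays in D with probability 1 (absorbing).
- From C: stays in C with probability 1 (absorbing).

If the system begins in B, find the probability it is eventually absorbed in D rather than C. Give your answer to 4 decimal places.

Let h(s) be the probability of absorption at D starting from transient state s. Then h(D) = 1 and h(C) = 0. By first-step analysis:
h(B) = 0.1·h(B) + 0.3·h(F) + 0.3·1 + 0.3·0
h(F) = 0.1·h(B) + 0.35·h(F) + 0.3·1 + 0.25·0
Solving: h(B) = 0.5135, h(F) = 0.5405.
Starting from B, the probability is 0.5135.

0.5135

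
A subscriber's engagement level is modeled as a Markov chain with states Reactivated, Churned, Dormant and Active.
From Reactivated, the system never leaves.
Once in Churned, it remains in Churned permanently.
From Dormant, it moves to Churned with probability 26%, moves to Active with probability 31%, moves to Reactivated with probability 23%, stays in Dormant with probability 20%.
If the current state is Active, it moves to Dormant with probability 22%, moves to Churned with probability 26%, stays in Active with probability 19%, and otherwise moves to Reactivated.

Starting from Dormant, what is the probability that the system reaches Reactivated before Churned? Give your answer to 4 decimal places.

Let h(s) be the probability of absorption at Reactivated starting from transient state s. Then h(Reactivated) = 1 and h(Churned) = 0. By first-step analysis:
h(Dormant) = 0.23·1 + 0.26·0 + 0.2·h(Dormant) + 0.31·h(Active)
h(Active) = 0.33·1 + 0.26·0 + 0.22·h(Dormant) + 0.19·h(Active)
Solving: h(Dormant) = 0.4978, h(Active) = 0.5426.
Starting from Dormant, the probability is 0.4978.

0.4978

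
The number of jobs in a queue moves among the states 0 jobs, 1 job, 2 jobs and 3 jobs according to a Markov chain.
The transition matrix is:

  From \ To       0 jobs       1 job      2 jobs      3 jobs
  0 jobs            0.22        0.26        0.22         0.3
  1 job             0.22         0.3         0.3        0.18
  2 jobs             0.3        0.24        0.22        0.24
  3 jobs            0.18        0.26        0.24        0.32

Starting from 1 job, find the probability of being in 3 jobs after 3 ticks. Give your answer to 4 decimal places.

0.2582

Propagate the distribution vector 3 ticks from 1 job.
After 0 ticks: (0.0000, 1.0000, 0.0000, 0.0000)
After 1 tick: (0.2200, 0.3000, 0.3000, 0.1800)
After 2 ticks: (0.2368, 0.2660, 0.2476, 0.2496)
After 3 ticks: (0.2298, 0.2657, 0.2463, 0.2582)
P(in 3 jobs after 3 ticks) = 0.2582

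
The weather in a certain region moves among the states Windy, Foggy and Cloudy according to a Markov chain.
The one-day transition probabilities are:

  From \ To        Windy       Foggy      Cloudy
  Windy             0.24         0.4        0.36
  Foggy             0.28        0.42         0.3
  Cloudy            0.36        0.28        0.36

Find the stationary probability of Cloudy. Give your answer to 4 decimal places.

Let the stationary distribution be π with π = πP and π_1 + π_2 + π_3 = 1.
π_1 = 0.24·π_1 + 0.28·π_2 + 0.36·π_3
π_2 = 0.4·π_1 + 0.42·π_2 + 0.28·π_3
Solving with the normalization constraint gives π = (0.2952, 0.3668, 0.3380).
So the stationary probability of Cloudy is 0.3380.

0.3380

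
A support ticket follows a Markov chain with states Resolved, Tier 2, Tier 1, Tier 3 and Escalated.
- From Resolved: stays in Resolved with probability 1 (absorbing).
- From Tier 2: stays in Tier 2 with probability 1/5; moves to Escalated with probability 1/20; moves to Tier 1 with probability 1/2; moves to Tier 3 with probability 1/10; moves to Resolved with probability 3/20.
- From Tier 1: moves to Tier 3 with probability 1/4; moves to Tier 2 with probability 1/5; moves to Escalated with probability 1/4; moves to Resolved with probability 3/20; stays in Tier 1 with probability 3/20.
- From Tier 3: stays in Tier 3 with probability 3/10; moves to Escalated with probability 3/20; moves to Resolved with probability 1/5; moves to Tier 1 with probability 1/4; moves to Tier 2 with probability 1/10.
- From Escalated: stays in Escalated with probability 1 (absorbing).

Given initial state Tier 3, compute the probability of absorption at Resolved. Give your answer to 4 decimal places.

Let h(s) be the probability of absorption at Resolved starting from transient state s. Then h(Resolved) = 1 and h(Escalated) = 0. By first-step analysis:
h(Tier 2) = 0.15·1 + 0.2·h(Tier 2) + 0.5·h(Tier 1) + 0.1·h(Tier 3) + 0.05·0
h(Tier 1) = 0.15·1 + 0.2·h(Tier 2) + 0.15·h(Tier 1) + 0.25·h(Tier 3) + 0.25·0
h(Tier 3) = 0.2·1 + 0.1·h(Tier 2) + 0.25·h(Tier 1) + 0.3·h(Tier 3) + 0.15·0
Solving: h(Tier 2) = 0.5398, h(Tier 1) = 0.4583, h(Tier 3) = 0.5265.
Starting from Tier 3, the probability is 0.5265.

0.5265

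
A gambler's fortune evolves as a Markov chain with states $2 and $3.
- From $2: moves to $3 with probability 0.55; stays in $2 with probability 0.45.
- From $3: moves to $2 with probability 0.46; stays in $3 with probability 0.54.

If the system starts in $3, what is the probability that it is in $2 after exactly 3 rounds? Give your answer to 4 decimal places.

Propagate the distribution vector 3 rounds from $3.
After 0 rounds: (0.0000, 1.0000)
After 1 round: (0.4600, 0.5400)
After 2 rounds: (0.4554, 0.5446)
After 3 rounds: (0.4554, 0.5446)
P(in $2 after 3 rounds) = 0.4554

0.4554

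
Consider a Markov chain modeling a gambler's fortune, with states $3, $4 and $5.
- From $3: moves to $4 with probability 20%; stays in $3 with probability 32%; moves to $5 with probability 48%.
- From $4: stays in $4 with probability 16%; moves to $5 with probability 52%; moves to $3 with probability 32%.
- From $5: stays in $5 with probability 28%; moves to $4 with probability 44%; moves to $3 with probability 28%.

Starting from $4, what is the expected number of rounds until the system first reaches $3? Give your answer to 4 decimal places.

3.2979

Let t(s) be the expected number of rounds to first reach $3 from state s, with t($3) = 0. Conditioning on the first round:
t($4) = 1 + 0.16·t($4) + 0.52·t($5)
t($5) = 1 + 0.44·t($4) + 0.28·t($5)
Solving: t($4) = 3.2979, t($5) = 3.4043.
Expected rounds from $4 to $3: 3.2979.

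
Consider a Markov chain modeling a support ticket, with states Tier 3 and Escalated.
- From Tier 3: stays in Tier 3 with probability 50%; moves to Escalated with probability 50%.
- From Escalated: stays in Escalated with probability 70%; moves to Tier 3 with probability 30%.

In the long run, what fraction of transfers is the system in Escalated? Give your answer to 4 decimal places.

Let the stationary distribution be π with π = πP and π_1 + π_2 = 1.
π_1 = 0.5·π_1 + 0.3·π_2
Solving with the normalization constraint gives π = (0.3750, 0.6250).
So the stationary probability of Escalated is 0.6250.

0.6250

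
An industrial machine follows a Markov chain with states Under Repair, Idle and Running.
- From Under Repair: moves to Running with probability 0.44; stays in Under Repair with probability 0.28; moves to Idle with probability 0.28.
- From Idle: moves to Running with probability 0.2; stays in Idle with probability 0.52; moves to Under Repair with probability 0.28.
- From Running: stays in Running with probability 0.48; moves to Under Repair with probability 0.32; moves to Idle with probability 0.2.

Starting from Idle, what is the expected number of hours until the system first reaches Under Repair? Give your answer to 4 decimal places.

3.4351

Let t(s) be the expected number of hours to first reach Under Repair from state s, with t(Under Repair) = 0. Conditioning on the first hour:
t(Idle) = 1 + 0.52·t(Idle) + 0.2·t(Running)
t(Running) = 1 + 0.2·t(Idle) + 0.48·t(Running)
Solving: t(Idle) = 3.4351, t(Running) = 3.2443.
Expected hours from Idle to Under Repair: 3.4351.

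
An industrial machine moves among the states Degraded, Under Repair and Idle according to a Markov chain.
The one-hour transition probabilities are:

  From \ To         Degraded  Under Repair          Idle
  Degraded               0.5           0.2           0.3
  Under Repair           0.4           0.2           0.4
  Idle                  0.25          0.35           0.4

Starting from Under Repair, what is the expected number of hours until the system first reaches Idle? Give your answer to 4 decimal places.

Let t(s) be the expected number of hours to first reach Idle from state s, with t(Idle) = 0. Conditioning on the first hour:
t(Degraded) = 1 + 0.5·t(Degraded) + 0.2·t(Under Repair)
t(Under Repair) = 1 + 0.4·t(Degraded) + 0.2·t(Under Repair)
Solving: t(Degraded) = 3.1250, t(Under Repair) = 2.8125.
Expected hours from Under Repair to Idle: 2.8125.

2.8125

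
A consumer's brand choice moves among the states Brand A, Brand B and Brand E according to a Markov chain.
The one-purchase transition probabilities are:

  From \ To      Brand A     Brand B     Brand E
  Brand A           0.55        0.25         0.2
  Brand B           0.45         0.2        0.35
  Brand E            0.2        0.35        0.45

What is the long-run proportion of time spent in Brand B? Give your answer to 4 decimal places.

0.2686

Let the stationary distribution be π with π = πP and π_1 + π_2 + π_3 = 1.
π_1 = 0.55·π_1 + 0.45·π_2 + 0.2·π_3
π_2 = 0.25·π_1 + 0.2·π_2 + 0.35·π_3
Solving with the normalization constraint gives π = (0.4110, 0.2686, 0.3204).
So the stationary probability of Brand B is 0.2686.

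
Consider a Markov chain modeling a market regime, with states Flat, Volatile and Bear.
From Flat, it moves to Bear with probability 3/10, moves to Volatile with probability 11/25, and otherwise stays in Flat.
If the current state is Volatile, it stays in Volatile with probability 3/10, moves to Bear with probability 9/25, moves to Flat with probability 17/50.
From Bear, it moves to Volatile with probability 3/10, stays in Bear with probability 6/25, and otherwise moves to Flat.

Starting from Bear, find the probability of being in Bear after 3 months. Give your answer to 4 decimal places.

Propagate the distribution vector 3 months from Bear.
After 0 months: (0.0000, 0.0000, 1.0000)
After 1 month: (0.4600, 0.3000, 0.2400)
After 2 months: (0.3320, 0.3644, 0.3036)
After 3 months: (0.3499, 0.3465, 0.3036)
P(in Bear after 3 months) = 0.3036

0.3036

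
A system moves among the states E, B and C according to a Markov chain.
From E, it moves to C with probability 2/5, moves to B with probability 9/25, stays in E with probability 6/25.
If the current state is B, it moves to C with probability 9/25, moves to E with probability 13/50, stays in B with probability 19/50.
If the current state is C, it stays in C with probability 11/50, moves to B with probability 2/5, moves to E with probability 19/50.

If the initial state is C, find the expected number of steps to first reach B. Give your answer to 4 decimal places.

2.5862

Let t(s) be the expected number of steps to first reach B from state s, with t(B) = 0. Conditioning on the first step:
t(E) = 1 + 0.24·t(E) + 0.4·t(C)
t(C) = 1 + 0.38·t(E) + 0.22·t(C)
Solving: t(E) = 2.6770, t(C) = 2.5862.
Expected steps from C to B: 2.5862.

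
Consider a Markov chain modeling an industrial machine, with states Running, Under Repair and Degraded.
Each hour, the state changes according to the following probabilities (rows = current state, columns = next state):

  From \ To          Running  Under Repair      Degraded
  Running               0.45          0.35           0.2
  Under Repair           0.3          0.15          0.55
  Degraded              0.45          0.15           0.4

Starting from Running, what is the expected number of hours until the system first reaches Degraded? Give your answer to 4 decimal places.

3.3103

Let t(s) be the expected number of hours to first reach Degraded from state s, with t(Degraded) = 0. Conditioning on the first hour:
t(Running) = 1 + 0.45·t(Running) + 0.35·t(Under Repair)
t(Under Repair) = 1 + 0.3·t(Running) + 0.15·t(Under Repair)
Solving: t(Running) = 3.3103, t(Under Repair) = 2.3448.
Expected hours from Running to Degraded: 3.3103.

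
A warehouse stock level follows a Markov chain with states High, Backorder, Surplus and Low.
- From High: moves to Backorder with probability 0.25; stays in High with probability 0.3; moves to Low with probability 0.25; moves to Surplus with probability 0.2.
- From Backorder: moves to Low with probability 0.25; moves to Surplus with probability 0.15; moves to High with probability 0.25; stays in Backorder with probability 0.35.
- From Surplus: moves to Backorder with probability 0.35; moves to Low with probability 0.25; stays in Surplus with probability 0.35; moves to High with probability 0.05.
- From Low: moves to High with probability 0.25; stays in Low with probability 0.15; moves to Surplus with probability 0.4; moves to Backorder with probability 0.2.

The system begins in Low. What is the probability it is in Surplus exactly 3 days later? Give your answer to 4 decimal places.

Propagate the distribution vector 3 days from Low.
After 0 days: (0.0000, 0.0000, 0.0000, 1.0000)
After 1 day: (0.2500, 0.2000, 0.4000, 0.1500)
After 2 days: (0.1825, 0.3025, 0.2800, 0.2350)
After 3 days: (0.2031, 0.2965, 0.2739, 0.2265)
P(in Surplus after 3 days) = 0.2739

0.2739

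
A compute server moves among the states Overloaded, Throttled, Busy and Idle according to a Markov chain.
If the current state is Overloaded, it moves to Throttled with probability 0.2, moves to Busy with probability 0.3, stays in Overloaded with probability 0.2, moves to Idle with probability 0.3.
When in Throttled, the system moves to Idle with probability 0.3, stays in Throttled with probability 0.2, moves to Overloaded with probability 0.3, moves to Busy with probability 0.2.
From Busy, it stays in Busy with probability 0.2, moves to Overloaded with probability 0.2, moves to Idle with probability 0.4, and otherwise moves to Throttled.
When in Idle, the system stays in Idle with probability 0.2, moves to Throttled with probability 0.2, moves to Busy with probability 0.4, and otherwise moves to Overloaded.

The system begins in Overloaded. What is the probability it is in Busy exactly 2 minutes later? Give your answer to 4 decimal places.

0.2800

Propagate the distribution vector 2 minutes from Overloaded.
After 0 minutes: (1.0000, 0.0000, 0.0000, 0.0000)
After 1 minute: (0.2000, 0.2000, 0.3000, 0.3000)
After 2 minutes: (0.2200, 0.2000, 0.2800, 0.3000)
P(in Busy after 2 minutes) = 0.2800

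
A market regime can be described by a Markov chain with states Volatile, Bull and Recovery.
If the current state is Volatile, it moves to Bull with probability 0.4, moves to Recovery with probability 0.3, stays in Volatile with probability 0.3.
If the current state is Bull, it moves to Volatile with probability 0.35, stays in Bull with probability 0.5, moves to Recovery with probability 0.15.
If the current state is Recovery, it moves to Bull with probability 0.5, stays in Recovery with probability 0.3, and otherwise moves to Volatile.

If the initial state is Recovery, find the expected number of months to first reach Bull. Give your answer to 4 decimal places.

Let t(s) be the expected number of months to first reach Bull from state s, with t(Bull) = 0. Conditioning on the first month:
t(Volatile) = 1 + 0.3·t(Volatile) + 0.3·t(Recovery)
t(Recovery) = 1 + 0.2·t(Volatile) + 0.3·t(Recovery)
Solving: t(Volatile) = 2.3256, t(Recovery) = 2.0930.
Expected months from Recovery to Bull: 2.0930.

2.0930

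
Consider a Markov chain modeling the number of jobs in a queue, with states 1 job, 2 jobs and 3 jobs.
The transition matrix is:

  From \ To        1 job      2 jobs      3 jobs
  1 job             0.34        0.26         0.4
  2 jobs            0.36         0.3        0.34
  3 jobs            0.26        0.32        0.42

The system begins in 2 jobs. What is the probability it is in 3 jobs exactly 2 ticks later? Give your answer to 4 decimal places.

Sum over the intermediate state after 1 tick:
P = P(2 jobs→1 job)·P(1 job→3 jobs) + P(2 jobs→2 jobs)·P(2 jobs→3 jobs) + P(2 jobs→3 jobs)·P(3 jobs→3 jobs)
  = 0.36×0.4 + 0.3×0.34 + 0.34×0.42
  = 0.1440 + 0.1020 + 0.1428 = 0.3888

0.3888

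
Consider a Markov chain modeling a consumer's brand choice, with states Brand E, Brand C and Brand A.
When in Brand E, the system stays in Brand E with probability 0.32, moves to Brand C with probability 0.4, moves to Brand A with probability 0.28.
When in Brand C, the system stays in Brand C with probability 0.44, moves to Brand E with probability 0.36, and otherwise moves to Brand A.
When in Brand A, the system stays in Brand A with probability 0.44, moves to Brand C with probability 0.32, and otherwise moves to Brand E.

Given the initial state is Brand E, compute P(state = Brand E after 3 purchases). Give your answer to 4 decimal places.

Propagate the distribution vector 3 purchases from Brand E.
After 0 purchases: (1.0000, 0.0000, 0.0000)
After 1 purchase: (0.3200, 0.4000, 0.2800)
After 2 purchases: (0.3136, 0.3936, 0.2928)
After 3 purchases: (0.3123, 0.3923, 0.2954)
P(in Brand E after 3 purchases) = 0.3123

0.3123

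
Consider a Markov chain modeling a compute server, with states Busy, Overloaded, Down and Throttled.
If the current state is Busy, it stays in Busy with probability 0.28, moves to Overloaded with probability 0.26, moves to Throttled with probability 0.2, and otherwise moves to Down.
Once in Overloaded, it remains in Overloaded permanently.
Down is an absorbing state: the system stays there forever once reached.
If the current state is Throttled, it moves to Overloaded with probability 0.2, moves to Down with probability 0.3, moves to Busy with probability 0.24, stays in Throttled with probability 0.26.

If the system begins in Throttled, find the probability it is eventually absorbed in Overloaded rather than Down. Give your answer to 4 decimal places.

Let h(s) be the probability of absorption at Overloaded starting from transient state s. Then h(Overloaded) = 1 and h(Down) = 0. By first-step analysis:
h(Busy) = 0.28·h(Busy) + 0.26·1 + 0.26·0 + 0.2·h(Throttled)
h(Throttled) = 0.24·h(Busy) + 0.2·1 + 0.3·0 + 0.26·h(Throttled)
Solving: h(Busy) = 0.4794, h(Throttled) = 0.4257.
Starting from Throttled, the probability is 0.4257.

0.4257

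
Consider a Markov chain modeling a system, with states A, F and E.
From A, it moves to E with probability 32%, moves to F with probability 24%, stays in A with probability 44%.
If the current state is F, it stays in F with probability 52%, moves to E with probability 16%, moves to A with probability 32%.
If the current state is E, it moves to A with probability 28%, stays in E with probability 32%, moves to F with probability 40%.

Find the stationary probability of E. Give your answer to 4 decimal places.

Let the stationary distribution be π with π = πP and π_1 + π_2 + π_3 = 1.
π_1 = 0.44·π_1 + 0.32·π_2 + 0.28·π_3
π_2 = 0.24·π_1 + 0.52·π_2 + 0.4·π_3
Solving with the normalization constraint gives π = (0.3519, 0.3906, 0.2575).
So the stationary probability of E is 0.2575.

0.2575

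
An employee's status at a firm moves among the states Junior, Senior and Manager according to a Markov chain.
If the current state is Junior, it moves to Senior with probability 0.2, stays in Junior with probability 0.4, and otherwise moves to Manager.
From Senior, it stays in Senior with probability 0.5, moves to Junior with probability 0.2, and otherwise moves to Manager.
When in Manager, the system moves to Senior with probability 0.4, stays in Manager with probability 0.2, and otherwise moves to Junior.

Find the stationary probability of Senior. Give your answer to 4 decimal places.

0.3721

Let the stationary distribution be π with π = πP and π_1 + π_2 + π_3 = 1.
π_1 = 0.4·π_1 + 0.2·π_2 + 0.4·π_3
π_2 = 0.2·π_1 + 0.5·π_2 + 0.4·π_3
Solving with the normalization constraint gives π = (0.3256, 0.3721, 0.3023).
So the stationary probability of Senior is 0.3721.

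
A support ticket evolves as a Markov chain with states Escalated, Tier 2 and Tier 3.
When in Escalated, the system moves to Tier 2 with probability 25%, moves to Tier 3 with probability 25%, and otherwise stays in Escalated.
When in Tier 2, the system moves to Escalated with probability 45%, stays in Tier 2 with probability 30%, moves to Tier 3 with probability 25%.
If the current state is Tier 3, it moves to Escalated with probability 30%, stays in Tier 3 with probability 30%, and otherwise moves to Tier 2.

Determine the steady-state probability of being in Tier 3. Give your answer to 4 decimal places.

Let the stationary distribution be π with π = πP and π_1 + π_2 + π_3 = 1.
π_1 = 0.5·π_1 + 0.45·π_2 + 0.3·π_3
π_2 = 0.25·π_1 + 0.3·π_2 + 0.4·π_3
Solving with the normalization constraint gives π = (0.4321, 0.3047, 0.2632).
So the stationary probability of Tier 3 is 0.2632.

0.2632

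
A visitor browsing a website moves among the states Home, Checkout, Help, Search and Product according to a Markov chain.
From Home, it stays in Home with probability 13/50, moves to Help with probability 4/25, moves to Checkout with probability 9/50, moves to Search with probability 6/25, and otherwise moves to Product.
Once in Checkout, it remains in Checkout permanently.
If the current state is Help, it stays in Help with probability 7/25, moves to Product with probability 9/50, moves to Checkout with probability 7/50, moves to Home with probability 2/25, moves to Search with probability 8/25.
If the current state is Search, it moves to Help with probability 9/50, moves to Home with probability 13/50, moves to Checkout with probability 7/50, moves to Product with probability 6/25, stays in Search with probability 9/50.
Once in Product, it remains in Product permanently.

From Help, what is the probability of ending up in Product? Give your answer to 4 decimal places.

Let h(s) be the probability of absorption at Product starting from transient state s. Then h(Product) = 1 and h(Checkout) = 0. By first-step analysis:
h(Home) = 0.26·h(Home) + 0.18·0 + 0.16·h(Help) + 0.24·h(Search) + 0.16·1
h(Help) = 0.08·h(Home) + 0.14·0 + 0.28·h(Help) + 0.32·h(Search) + 0.18·1
h(Search) = 0.26·h(Home) + 0.14·0 + 0.18·h(Help) + 0.18·h(Search) + 0.24·1
Solving: h(Home) = 0.5291, h(Help) = 0.5689, h(Search) = 0.5853.
Starting from Help, the probability is 0.5689.

0.5689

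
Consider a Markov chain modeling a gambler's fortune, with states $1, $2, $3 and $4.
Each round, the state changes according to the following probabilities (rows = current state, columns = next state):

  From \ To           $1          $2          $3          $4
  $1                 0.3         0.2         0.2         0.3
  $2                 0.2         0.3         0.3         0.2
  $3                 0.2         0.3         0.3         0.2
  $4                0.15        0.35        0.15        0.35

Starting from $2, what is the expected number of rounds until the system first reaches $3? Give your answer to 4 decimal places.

Let t(s) be the expected number of rounds to first reach $3 from state s, with t($3) = 0. Conditioning on the first round:
t($1) = 1 + 0.3·t($1) + 0.2·t($2) + 0.3·t($4)
t($2) = 1 + 0.2·t($1) + 0.3·t($2) + 0.2·t($4)
t($4) = 1 + 0.15·t($1) + 0.35·t($2) + 0.35·t($4)
Solving: t($1) = 4.7027, t($2) = 4.1622, t($4) = 4.8649.
Expected rounds from $2 to $3: 4.1622.

4.1622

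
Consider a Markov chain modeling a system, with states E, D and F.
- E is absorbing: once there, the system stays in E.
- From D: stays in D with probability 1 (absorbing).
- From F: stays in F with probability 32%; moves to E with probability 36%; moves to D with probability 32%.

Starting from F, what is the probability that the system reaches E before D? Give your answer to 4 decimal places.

Let h(s) be the probability of absorption at E starting from transient state s. Then h(E) = 1 and h(D) = 0. By first-step analysis:
h(F) = 0.36·1 + 0.32·0 + 0.32·h(F)
Solving: h(F) = 0.5294.
Starting from F, the probability is 0.5294.

0.5294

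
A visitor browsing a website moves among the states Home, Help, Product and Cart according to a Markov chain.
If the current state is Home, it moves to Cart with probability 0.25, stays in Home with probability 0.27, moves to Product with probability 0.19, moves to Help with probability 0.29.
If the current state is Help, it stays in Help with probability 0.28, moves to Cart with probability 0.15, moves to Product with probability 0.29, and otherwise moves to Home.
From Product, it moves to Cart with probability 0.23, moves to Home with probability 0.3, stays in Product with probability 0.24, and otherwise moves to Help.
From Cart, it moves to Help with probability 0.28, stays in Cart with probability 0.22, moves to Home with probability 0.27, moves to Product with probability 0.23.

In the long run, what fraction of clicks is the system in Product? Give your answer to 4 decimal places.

Let the stationary distribution be π with π = πP and π_1 + π_2 + π_3 + π_4 = 1.
π_1 = 0.27·π_1 + 0.28·π_2 + 0.3·π_3 + 0.27·π_4
π_2 = 0.29·π_1 + 0.28·π_2 + 0.23·π_3 + 0.28·π_4
π_3 = 0.19·π_1 + 0.29·π_2 + 0.24·π_3 + 0.23·π_4
Solving with the normalization constraint gives π = (0.2798, 0.2709, 0.2374, 0.2118).
So the stationary probability of Product is 0.2374.

0.2374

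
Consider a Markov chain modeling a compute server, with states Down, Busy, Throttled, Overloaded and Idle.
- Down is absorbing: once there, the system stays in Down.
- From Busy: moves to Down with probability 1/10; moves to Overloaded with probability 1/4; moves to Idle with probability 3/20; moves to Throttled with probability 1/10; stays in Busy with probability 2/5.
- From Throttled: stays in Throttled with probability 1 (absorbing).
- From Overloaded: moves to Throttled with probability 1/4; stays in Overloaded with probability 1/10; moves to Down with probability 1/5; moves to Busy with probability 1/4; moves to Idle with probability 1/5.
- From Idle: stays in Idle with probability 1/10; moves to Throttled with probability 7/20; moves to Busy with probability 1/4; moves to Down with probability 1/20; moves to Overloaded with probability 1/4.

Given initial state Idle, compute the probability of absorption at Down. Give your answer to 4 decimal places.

0.2764

Let h(s) be the probability of absorption at Down starting from transient state s. Then h(Down) = 1 and h(Throttled) = 0. By first-step analysis:
h(Busy) = 0.1·1 + 0.4·h(Busy) + 0.1·0 + 0.25·h(Overloaded) + 0.15·h(Idle)
h(Overloaded) = 0.2·1 + 0.25·h(Busy) + 0.25·0 + 0.1·h(Overloaded) + 0.2·h(Idle)
h(Idle) = 0.05·1 + 0.25·h(Busy) + 0.35·0 + 0.25·h(Overloaded) + 0.1·h(Idle)
Solving: h(Busy) = 0.4003, h(Overloaded) = 0.3948, h(Idle) = 0.2764.
Starting from Idle, the probability is 0.2764.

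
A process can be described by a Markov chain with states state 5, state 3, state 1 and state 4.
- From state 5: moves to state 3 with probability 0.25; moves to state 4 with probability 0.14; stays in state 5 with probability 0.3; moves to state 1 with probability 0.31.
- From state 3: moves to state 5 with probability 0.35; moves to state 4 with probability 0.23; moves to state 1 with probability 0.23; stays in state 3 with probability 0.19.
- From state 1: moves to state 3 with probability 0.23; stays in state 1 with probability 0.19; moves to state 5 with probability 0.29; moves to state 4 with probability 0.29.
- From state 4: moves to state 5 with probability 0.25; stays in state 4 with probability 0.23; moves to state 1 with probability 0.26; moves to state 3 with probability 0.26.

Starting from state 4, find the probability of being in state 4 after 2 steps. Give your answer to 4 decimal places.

Propagate the distribution vector 2 steps from state 4.
After 0 steps: (0.0000, 0.0000, 0.0000, 1.0000)
After 1 step: (0.2500, 0.2600, 0.2600, 0.2300)
After 2 steps: (0.2989, 0.2315, 0.2465, 0.2231)
P(in state 4 after 2 steps) = 0.2231

0.2231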